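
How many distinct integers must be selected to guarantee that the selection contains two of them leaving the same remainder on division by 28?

29

Pigeonhole: the 28 residue classes mod 28 are the pigeonholes.
With 28 integers one could put 1 in each residue class and have no class reach 2.
The 29th integer pushes some class to 2, so 28·1 + 1 = 29.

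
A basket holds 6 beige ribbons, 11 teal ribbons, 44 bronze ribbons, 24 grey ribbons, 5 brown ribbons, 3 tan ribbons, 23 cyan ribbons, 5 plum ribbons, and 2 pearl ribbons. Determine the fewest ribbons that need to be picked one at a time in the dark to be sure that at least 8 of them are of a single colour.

An adversary could hand out at most 7 ribbons per colour (5 colours run out sooner): 6 + 7 + 7 + 7 + 5 + 3 + 7 + 5 + 2 = 49 ribbons and still no colour has 8.
One more ribbon lands in a colour already at 7, so 50 draws are enough and 49 are not.

50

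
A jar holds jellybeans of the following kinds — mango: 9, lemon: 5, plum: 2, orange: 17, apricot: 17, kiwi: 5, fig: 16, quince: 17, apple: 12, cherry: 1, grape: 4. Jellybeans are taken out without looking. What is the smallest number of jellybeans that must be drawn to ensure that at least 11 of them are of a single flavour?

By pigeonhole, put each drawn jellybean into a box by flavour. The largest draw with every box below 11 takes min(count, 10) from each flavour; flavours with fewer than 10 contribute all they have.
Σ min(cᵢ, 10) = 9 + 5 + 2 + 10 + 10 + 5 + 10 + 10 + 10 + 1 + 4 = 76.
Draw number 76 + 1 = 77 must push one box to 11.

77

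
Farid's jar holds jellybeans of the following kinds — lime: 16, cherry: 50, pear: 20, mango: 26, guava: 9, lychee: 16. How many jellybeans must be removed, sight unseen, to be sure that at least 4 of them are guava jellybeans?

In the worst case for collecting guava jellybeans, every non-guava jellybean comes out first.
There are 16 + 50 + 20 + 26 + 16 = 128 non-guava jellybeans altogether.
After those, each further jellybean must be guava, so 128 + 4 = 132 draws guarantee 4 guava jellybeans.

132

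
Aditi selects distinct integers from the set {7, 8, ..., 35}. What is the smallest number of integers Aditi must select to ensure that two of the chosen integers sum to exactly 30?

22

Group the elements by complementary pair {x, 30−x}: {7,23}, {8,22}, {9,21}, …, giving 8 two-element pairs, the single value 15 (it cannot pair with itself since the integers are distinct), and 12 integers whose partner 30−x falls outside [7,35].
Pigeonhole: treating each of those 21 groups as a pigeonhole, one can pick one integer per group — 21 integers — with no two summing to 30.
The 22nd integer lands in an occupied pair, forcing a sum of 30.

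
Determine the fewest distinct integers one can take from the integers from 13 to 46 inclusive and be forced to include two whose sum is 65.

A set avoiding the sum 65 can contain at most one of each pair {x, 65−x}, plus the 6 elements whose complement lies outside the range.
The integers 13, …, 32 (20 of them) are such a set: any two sum to at least 13+14 = 27 and at most 31+32 = 63 < 65.
Any 21st integer completes one of the 14 pairs, so 21 choices force a sum of 65.

21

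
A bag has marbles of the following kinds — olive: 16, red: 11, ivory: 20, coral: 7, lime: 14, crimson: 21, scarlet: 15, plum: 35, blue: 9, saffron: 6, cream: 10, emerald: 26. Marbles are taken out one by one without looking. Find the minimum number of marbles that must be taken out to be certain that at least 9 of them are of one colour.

Put each drawn marble into a box by colour. The largest draw with every box below 9 takes min(count, 8) from each colour; colours with fewer than 8 contribute all they have.
Σ min(cᵢ, 8) = 8 + 8 + 8 + 7 + 8 + 8 + 8 + 8 + 8 + 6 + 8 + 8 = 93.
Draw number 93 + 1 = 94 must push one box to 9.

94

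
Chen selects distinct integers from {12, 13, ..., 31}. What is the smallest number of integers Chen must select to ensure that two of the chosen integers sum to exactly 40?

Two chosen integers sum to 40 exactly when both halves of some pair {x, 40−x} with 12 ≤ x ≤ 40−x ≤ 28 are chosen — 8 such pairs.
The remaining 4 elements (those with no distinct partner in range) can never complete a 40-sum, so the worst case takes all of them and one from each pair: 4 + 8 = 12.
The 13th integer has to be the second member of some pair, so 12 + 1 = 13.

13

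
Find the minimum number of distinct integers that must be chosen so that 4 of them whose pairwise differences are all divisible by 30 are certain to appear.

Integers whose pairwise differences are multiples of 30 are exactly those sharing a remainder mod 30. The 30 residue classes mod 30 are the pigeonholes.
With 90 integers one could put 3 in each residue class and have no class reach 4.
The 91st integer pushes some class to 4, so 30·3 + 1 = 91.

91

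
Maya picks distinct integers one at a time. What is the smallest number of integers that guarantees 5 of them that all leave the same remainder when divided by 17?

69

The 17 residue classes mod 17 are the pigeonholes.
With 68 integers one could put 4 in each residue class and have no class reach 5.
The 69th integer pushes some class to 5, so 17·4 + 1 = 69.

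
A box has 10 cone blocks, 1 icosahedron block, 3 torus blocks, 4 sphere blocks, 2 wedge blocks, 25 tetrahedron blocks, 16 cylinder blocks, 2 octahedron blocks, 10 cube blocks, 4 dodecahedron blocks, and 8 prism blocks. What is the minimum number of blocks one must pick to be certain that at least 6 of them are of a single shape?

42

An adversary could hand out at most 5 blocks per shape (6 shapes run out sooner): 5 + 1 + 3 + 4 + 2 + 5 + 5 + 2 + 5 + 4 + 5 = 41 blocks and still no shape has 6.
One more block lands in a shape already at 5, so 42 draws are enough and 41 are not.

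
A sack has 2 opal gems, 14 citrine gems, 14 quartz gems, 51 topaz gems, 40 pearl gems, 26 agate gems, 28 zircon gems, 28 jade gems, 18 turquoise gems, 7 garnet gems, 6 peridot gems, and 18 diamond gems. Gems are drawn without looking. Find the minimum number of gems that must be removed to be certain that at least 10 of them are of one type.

97

Put each drawn gem into a box by type. The largest draw with every box below 10 takes min(count, 9) from each type; types with fewer than 9 contribute all they have.
Σ min(cᵢ, 9) = 2 + 9 + 9 + 9 + 9 + 9 + 9 + 9 + 9 + 7 + 6 + 9 = 96.
Draw number 96 + 1 = 97 must push one box to 10.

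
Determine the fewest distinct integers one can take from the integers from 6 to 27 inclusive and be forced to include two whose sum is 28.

Group the elements by complementary pair {x, 28−x}: {6,22}, {7,21}, {8,20}, …, giving 8 two-element pairs, the single value 14 (it cannot pair with itself since the integers are distinct), and 5 integers whose partner 28−x falls outside [6,27].
Treating each of those 14 groups as a pigeonhole, one can pick one integer per group — 14 integers — with no two summing to 28.
The 15th integer lands in an occupied pair, forcing a sum of 28.

15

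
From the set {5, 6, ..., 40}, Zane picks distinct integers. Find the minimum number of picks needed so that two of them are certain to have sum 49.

21

Group the elements by complementary pair {x, 49−x}: {9,40}, {10,39}, {11,38}, …, giving 16 two-element pairs and 4 integers whose partner 49−x falls outside [5,40].
Treating each of those 20 groups as a pigeonhole, one can pick one integer per group — 20 integers — with no two summing to 49.
The 21st integer lands in an occupied pair, forcing a sum of 49.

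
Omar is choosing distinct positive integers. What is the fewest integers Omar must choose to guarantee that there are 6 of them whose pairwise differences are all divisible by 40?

Integers whose pairwise differences are multiples of 40 are exactly those sharing a remainder mod 40. The 40 residue classes mod 40 are the pigeonholes.
With 200 integers one could put 5 in each residue class and have no class reach 6.
The 201st integer pushes some class to 6, so 40·5 + 1 = 201.

201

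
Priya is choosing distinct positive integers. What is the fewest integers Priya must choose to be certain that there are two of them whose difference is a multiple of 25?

Integers whose pairwise differences are multiples of 25 are exactly those sharing a remainder mod 25. The 25 residue classes mod 25 are the pigeonholes.
With 25 integers one could put 1 in each residue class and have no class reach 2.
The 26th integer pushes some class to 2, so 25·1 + 1 = 26.

26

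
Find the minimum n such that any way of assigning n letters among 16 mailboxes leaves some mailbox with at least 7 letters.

With 96 letters one could put exactly 6 in each of the 16 mailboxes, and no mailbox would reach 7.
One more letter must land in a mailbox that already has 6, giving it 7.
So 16 × 6 + 1 = 97 letters are required.

97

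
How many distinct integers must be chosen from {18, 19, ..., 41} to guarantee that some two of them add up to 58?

Group the elements by complementary pair {x, 58−x}: {18,40}, {19,39}, {20,38}, …, giving 11 two-element pairs, the single value 29 (it cannot pair with itself since the integers are distinct), and 1 integer whose partner 58−x falls outside [18,41].
By the pigeonhole principle, treating each of those 13 groups as a pigeonhole, one can pick one integer per group — 13 integers — with no two summing to 58.
The 14th integer lands in an occupied pair, forcing a sum of 58.

14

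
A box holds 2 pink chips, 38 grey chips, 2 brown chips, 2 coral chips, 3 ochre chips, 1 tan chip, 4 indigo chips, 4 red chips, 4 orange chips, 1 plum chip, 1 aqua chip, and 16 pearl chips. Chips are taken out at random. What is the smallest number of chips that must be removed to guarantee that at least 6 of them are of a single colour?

By pigeonhole, put each drawn chip into a box by colour. The largest draw with every box below 6 takes min(count, 5) from each colour; colours with fewer than 5 contribute all they have.
Σ min(cᵢ, 5) = 2 + 5 + 2 + 2 + 3 + 1 + 4 + 4 + 4 + 1 + 1 + 5 = 34.
Draw number 34 + 1 = 35 must push one box to 6.

35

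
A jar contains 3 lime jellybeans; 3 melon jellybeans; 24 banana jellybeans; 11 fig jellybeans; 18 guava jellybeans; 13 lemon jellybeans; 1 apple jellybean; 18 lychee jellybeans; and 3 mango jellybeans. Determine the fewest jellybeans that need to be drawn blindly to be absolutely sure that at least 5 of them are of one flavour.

31

The 9 flavours are the holes; the jellybeans drawn are the pigeons.
To avoid 5 of any one flavour, the worst case takes at most 4 of each flavour, or every jellybean of a flavour that has fewer than 4.
That gives 3 + 3 + 4 + 4 + 4 + 4 + 1 + 4 + 3 = 30 jellybeans with no flavour reaching 5.
The next jellybean forces some flavour to 5, so 30 + 1 = 31.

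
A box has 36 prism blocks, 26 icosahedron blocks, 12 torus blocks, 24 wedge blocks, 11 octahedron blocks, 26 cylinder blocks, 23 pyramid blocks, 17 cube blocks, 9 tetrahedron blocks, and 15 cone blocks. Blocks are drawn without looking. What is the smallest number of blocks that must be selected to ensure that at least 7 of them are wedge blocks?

182

In the worst case for collecting wedge blocks, every non-wedge block comes out first.
There are 36 + 26 + 12 + 11 + 26 + 23 + 17 + 9 + 15 = 175 non-wedge blocks altogether.
After those, each further block must be wedge, so 175 + 7 = 182 draws guarantee 7 wedge blocks.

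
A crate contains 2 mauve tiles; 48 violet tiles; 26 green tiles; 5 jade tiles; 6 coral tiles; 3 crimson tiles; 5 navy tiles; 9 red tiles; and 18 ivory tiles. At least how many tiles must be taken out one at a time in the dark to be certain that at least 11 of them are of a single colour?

By pigeonhole, put each drawn tile into a box by colour. The largest draw with every box below 11 takes min(count, 10) from each colour; colours with fewer than 10 contribute all they have.
Σ min(cᵢ, 10) = 2 + 10 + 10 + 5 + 6 + 3 + 5 + 9 + 10 = 60.
Draw number 60 + 1 = 61 must push one box to 11.

61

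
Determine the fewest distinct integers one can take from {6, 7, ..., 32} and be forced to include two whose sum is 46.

Group the elements by complementary pair {x, 46−x}: {14,32}, {15,31}, {16,30}, …, giving 9 two-element pairs, the single value 23 (it cannot pair with itself since the integers are distinct), and 8 integers whose partner 46−x falls outside [6,32].
Pigeonhole: treating each of those 18 groups as a pigeonhole, one can pick one integer per group — 18 integers — with no two summing to 46.
The 19th integer lands in an occupied pair, forcing a sum of 46.

19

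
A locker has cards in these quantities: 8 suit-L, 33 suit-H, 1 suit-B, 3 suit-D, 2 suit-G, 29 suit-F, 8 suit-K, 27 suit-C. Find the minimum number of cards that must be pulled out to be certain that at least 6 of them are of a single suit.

32

The 8 suits are the holes; the cards drawn are the pigeons.
To avoid 6 of any one suit, the worst case takes at most 5 of each suit, or every card of a suit that has fewer than 5.
That gives 5 + 5 + 1 + 3 + 2 + 5 + 5 + 5 = 31 cards with no suit reaching 6.
The next card forces some suit to 6, so 31 + 1 = 32.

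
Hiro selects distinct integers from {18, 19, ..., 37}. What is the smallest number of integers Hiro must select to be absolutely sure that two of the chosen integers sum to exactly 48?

15

A set avoiding the sum 48 can contain at most one of each pair {x, 48−x}, plus the 8 elements whose complement lies outside the range or equal to its own complement.
The integers 24, …, 37 (14 of them) are such a set: any two sum to at least 24+25 = 49 > 48.
Any 15th integer completes one of the 6 pairs, so 15 choices force a sum of 48.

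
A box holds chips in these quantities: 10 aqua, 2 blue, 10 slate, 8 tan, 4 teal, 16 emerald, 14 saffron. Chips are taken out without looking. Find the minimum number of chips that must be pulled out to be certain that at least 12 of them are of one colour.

57

By pigeonhole, the 7 colours are the holes; the chips drawn are the pigeons.
To avoid 12 of any one colour, the worst case takes at most 11 of each colour, or every chip of a colour that has fewer than 11.
That gives 10 + 2 + 10 + 8 + 4 + 11 + 11 = 56 chips with no colour reaching 12.
The next chip forces some colour to 12, so 56 + 1 = 57.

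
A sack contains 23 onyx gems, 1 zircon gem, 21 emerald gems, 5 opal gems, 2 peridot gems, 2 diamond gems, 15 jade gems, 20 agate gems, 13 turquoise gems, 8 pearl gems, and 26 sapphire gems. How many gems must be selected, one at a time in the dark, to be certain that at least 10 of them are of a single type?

Pigeonhole: the 11 types are the holes; the gems drawn are the pigeons.
To avoid 10 of any one type, the worst case takes at most 9 of each type, or every gem of a type that has fewer than 9.
That gives 9 + 1 + 9 + 5 + 2 + 2 + 9 + 9 + 9 + 8 + 9 = 72 gems with no type reaching 10.
The next gem forces some type to 10, so 72 + 1 = 73.

73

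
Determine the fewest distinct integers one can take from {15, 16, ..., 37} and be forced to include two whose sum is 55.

14

Two chosen integers sum to 55 exactly when both halves of some pair {x, 55−x} with 18 ≤ x ≤ 55−x ≤ 37 are chosen — 10 such pairs.
The remaining 3 elements (those with no distinct partner in range) can never complete a 55-sum, so the worst case takes all of them and one from each pair: 3 + 10 = 13.
Pigeonhole: the 14th integer has to be the second member of some pair, so 13 + 1 = 14.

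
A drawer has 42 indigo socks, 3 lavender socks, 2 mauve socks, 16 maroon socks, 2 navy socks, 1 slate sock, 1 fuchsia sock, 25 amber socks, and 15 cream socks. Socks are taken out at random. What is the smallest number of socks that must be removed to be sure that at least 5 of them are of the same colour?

26

By pigeonhole, the 9 colours are the holes; the socks drawn are the pigeons.
To avoid 5 of any one colour, the worst case takes at most 4 of each colour, or every sock of a colour that has fewer than 4.
That gives 4 + 3 + 2 + 4 + 2 + 1 + 1 + 4 + 4 = 25 socks with no colour reaching 5.
The next sock forces some colour to 5, so 25 + 1 = 26.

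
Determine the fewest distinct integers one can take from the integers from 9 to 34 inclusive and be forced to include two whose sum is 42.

A set avoiding the sum 42 can contain at most one of each pair {x, 42−x}, plus the 2 elements whose complement lies outside the range or equal to its own complement.
The integers 21, …, 34 (14 of them) are such a set: any two sum to at least 21+22 = 43 > 42.
Any 15th integer completes one of the 12 pairs, so 15 choices force a sum of 42.

15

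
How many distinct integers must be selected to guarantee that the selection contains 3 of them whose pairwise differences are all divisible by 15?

Integers whose pairwise differences are multiples of 15 are exactly those sharing a remainder mod 15. By pigeonhole, the 15 residue classes mod 15 are the pigeonholes.
With 30 integers one could put 2 in each residue class and have no class reach 3.
The 31st integer pushes some class to 3, so 15·2 + 1 = 31.

31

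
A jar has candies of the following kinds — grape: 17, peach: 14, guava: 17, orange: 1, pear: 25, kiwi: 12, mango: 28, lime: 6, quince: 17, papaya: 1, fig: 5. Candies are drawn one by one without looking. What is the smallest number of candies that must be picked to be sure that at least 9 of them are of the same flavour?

By the pigeonhole principle, the 11 flavours are the holes; the candies drawn are the pigeons.
To avoid 9 of any one flavour, the worst case takes at most 8 of each flavour, or every candy of a flavour that has fewer than 8.
That gives 8 + 8 + 8 + 1 + 8 + 8 + 8 + 6 + 8 + 1 + 5 = 69 candies with no flavour reaching 9.
The next candy forces some flavour to 9, so 69 + 1 = 70.

70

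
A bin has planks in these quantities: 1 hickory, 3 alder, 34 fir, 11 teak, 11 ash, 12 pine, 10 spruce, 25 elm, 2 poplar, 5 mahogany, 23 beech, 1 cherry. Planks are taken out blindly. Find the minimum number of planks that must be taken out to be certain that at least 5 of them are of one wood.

40

An adversary could hand out at most 4 planks per wood (4 woods run out sooner): 1 + 3 + 4 + 4 + 4 + 4 + 4 + 4 + 2 + 4 + 4 + 1 = 39 planks and still no wood has 5.
By the pigeonhole principle, one more plank lands in a wood already at 4, so 40 draws are enough and 39 are not.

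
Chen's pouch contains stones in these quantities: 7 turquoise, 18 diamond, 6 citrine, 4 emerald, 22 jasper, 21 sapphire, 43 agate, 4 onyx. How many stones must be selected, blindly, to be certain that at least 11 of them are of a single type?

Put each drawn stone into a box by type. The largest draw with every box below 11 takes min(count, 10) from each type; types with fewer than 10 contribute all they have.
Σ min(cᵢ, 10) = 7 + 10 + 6 + 4 + 10 + 10 + 10 + 4 = 61.
Draw number 61 + 1 = 62 must push one box to 11.

62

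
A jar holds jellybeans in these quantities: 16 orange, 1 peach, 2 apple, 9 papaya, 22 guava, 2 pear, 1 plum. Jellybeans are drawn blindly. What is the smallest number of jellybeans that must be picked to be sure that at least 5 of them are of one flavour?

19

The 7 flavours are the holes; the jellybeans drawn are the pigeons.
To avoid 5 of any one flavour, the worst case takes at most 4 of each flavour, or every jellybean of a flavour that has fewer than 4.
That gives 4 + 1 + 2 + 4 + 4 + 2 + 1 = 18 jellybeans with no flavour reaching 5.
The next jellybean forces some flavour to 5, so 18 + 1 = 19.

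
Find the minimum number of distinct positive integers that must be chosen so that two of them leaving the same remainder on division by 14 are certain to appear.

The 14 residue classes mod 14 are the pigeonholes.
With 14 integers one could put 1 in each residue class and have no class reach 2.
The 15th integer pushes some class to 2, so 14·1 + 1 = 15.

15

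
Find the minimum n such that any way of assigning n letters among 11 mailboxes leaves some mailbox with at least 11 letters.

With 110 letters one could put exactly 10 in each of the 11 mailboxes, and no mailbox would reach 11.
By the pigeonhole principle, one more letter must land in a mailbox that already has 10, giving it 11.
So 11 × 10 + 1 = 111 letters are required.

111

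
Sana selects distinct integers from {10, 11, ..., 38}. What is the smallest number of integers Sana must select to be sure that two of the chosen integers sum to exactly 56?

20

Two chosen integers sum to 56 exactly when both halves of some pair {x, 56−x} with 18 ≤ x ≤ 56−x ≤ 38 are chosen — 10 such pairs.
The remaining 9 elements (those with no distinct partner in range) can never complete a 56-sum, so the worst case takes all of them and one from each pair: 9 + 10 = 19.
Pigeonhole: the 20th integer has to be the second member of some pair, so 19 + 1 = 20.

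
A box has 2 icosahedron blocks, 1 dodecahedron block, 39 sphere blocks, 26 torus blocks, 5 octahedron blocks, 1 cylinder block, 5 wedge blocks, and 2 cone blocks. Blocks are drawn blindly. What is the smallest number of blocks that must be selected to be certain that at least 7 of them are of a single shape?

Put each drawn block into a box by shape. The largest draw with every box below 7 takes min(count, 6) from each shape; shapes with fewer than 6 contribute all they have.
Σ min(cᵢ, 6) = 2 + 1 + 6 + 6 + 5 + 1 + 5 + 2 = 28.
Draw number 28 + 1 = 29 must push one box to 7.

29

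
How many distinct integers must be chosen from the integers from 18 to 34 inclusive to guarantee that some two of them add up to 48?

12

Group the elements by complementary pair {x, 48−x}: {18,30}, {19,29}, {20,28}, …, giving 6 two-element pairs, the single value 24 (it cannot pair with itself since the integers are distinct), and 4 integers whose partner 48−x falls outside [18,34].
Pigeonhole: treating each of those 11 groups as a pigeonhole, one can pick one integer per group — 11 integers — with no two summing to 48.
The 12th integer lands in an occupied pair, forcing a sum of 48.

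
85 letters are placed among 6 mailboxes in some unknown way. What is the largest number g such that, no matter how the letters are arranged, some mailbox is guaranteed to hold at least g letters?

15

The 6 mailboxes are the holes and the 85 letters are the pigeons.
If every mailbox held at most 14 letters, the total would be at most 6 × 14 = 84, which is less than 85.
So some mailbox holds at least ⌈85/6⌉ = 15 letters.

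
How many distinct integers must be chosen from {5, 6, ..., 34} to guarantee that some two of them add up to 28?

A set avoiding the sum 28 can contain at most one of each pair {x, 28−x}, plus the 12 elements whose complement lies outside the range or equal to its own complement.
The integers 14, …, 34 (21 of them) are such a set: any two sum to at least 14+15 = 29 > 28.
Pigeonhole: any 22nd integer completes one of the 9 pairs, so 22 choices force a sum of 28.

22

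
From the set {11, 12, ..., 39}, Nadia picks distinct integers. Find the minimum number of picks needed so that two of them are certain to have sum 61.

21

Group the elements by complementary pair {x, 61−x}: {22,39}, {23,38}, {24,37}, …, giving 9 two-element pairs and 11 integers whose partner 61−x falls outside [11,39].
Treating each of those 20 groups as a pigeonhole, one can pick one integer per group — 20 integers — with no two summing to 61.
The 21st integer lands in an occupied pair, forcing a sum of 61.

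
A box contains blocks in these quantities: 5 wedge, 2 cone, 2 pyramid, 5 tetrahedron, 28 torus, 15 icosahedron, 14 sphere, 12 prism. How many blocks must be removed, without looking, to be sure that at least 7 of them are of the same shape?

Pigeonhole: put each drawn block into a box by shape. The largest draw with every box below 7 takes min(count, 6) from each shape; shapes with fewer than 6 contribute all they have.
Σ min(cᵢ, 6) = 5 + 2 + 2 + 5 + 6 + 6 + 6 + 6 = 38.
Draw number 38 + 1 = 39 must push one box to 7.

39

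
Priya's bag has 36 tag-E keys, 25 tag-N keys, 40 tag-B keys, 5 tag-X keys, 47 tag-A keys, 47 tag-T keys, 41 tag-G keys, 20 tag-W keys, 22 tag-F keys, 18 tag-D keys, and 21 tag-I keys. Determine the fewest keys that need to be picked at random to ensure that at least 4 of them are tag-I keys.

305

In the worst case for collecting tag-I keys, every non-tag-I key comes out first.
There are 36 + 25 + 40 + 5 + 47 + 47 + 41 + 20 + 22 + 18 = 301 non-tag-I keys altogether.
After those, each further key must be tag-I, so 301 + 4 = 305 draws guarantee 4 tag-I keys.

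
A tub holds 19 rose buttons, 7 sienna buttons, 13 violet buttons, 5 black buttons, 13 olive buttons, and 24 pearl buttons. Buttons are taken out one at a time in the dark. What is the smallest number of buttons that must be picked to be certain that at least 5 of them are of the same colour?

By pigeonhole, put each drawn button into a box by colour. The largest draw with every box below 5 takes min(count, 4) from each colour.
Σ min(cᵢ, 4) = 4 + 4 + 4 + 4 + 4 + 4 = 24.
Draw number 24 + 1 = 25 must push one box to 5.

25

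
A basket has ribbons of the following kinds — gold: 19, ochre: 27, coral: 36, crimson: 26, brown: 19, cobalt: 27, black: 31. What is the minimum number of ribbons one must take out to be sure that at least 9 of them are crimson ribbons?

In the worst case for collecting crimson ribbons, every non-crimson ribbon comes out first.
There are 19 + 27 + 36 + 19 + 27 + 31 = 159 non-crimson ribbons altogether.
After those, each further ribbon must be crimson, so 159 + 9 = 168 draws guarantee 9 crimson ribbons.

168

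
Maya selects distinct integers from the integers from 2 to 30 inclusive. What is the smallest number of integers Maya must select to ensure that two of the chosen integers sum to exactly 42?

21

A set avoiding the sum 42 can contain at most one of each pair {x, 42−x}, plus the 11 elements whose complement lies outside the range or equal to its own complement.
The integers 2, …, 21 (20 of them) are such a set: any two sum to at least 2+3 = 5 and at most 20+21 = 41 < 42.
Any 21st integer completes one of the 9 pairs, so 21 choices force a sum of 42.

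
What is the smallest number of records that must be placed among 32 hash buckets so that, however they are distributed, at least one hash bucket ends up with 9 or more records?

With 256 records one could put exactly 8 in each of the 32 hash buckets, and no hash bucket would reach 9.
One more record must land in a hash bucket that already has 8, giving it 9.
So 32 × 8 + 1 = 257 records are required.

257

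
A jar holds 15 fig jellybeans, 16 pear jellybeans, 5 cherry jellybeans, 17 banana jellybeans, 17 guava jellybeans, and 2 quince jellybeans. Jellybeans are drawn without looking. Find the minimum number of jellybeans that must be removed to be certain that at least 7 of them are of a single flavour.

Put each drawn jellybean into a box by flavour. The largest draw with every box below 7 takes min(count, 6) from each flavour; flavours with fewer than 6 contribute all they have.
Σ min(cᵢ, 6) = 6 + 6 + 5 + 6 + 6 + 2 = 31.
Draw number 31 + 1 = 32 must push one box to 7.

32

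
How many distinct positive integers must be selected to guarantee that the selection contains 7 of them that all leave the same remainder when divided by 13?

79

The 13 residue classes mod 13 are the pigeonholes.
With 78 integers one could put 6 in each residue class and have no class reach 7.
The 79th integer pushes some class to 7, so 13·6 + 1 = 79.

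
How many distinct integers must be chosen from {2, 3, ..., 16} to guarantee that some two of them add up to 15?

Group the elements by complementary pair {x, 15−x}: {2,13}, {3,12}, {4,11}, …, giving 6 two-element pairs and 3 integers whose partner 15−x falls outside [2,16].
Treating each of those 9 groups as a pigeonhole, one can pick one integer per group — 9 integers — with no two summing to 15.
The 10th integer lands in an occupied pair, forcing a sum of 15.

10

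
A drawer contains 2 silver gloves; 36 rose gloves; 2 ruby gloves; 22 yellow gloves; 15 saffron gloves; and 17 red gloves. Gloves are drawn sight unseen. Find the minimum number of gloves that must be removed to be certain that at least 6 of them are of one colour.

25

The 6 colours are the holes; the gloves drawn are the pigeons.
To avoid 6 of any one colour, the worst case takes at most 5 of each colour, or every glove of a colour that has fewer than 5.
That gives 2 + 5 + 2 + 5 + 5 + 5 = 24 gloves with no colour reaching 6.
The next glove forces some colour to 6, so 24 + 1 = 25.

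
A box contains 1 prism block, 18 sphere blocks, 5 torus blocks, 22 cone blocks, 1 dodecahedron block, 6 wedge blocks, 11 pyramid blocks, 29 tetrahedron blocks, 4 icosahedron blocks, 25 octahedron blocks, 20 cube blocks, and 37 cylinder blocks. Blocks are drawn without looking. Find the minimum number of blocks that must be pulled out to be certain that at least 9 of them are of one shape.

An adversary could hand out at most 8 blocks per shape (5 shapes run out sooner): 1 + 8 + 5 + 8 + 1 + 6 + 8 + 8 + 4 + 8 + 8 + 8 = 73 blocks and still no shape has 9.
By the pigeonhole principle, one more block lands in a shape already at 8, so 74 draws are enough and 73 are not.

74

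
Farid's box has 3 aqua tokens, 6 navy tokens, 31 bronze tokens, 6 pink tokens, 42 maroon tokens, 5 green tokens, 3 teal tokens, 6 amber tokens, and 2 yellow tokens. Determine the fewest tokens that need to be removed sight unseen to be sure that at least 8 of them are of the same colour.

Pigeonhole: put each drawn token into a box by colour. The largest draw with every box below 8 takes min(count, 7) from each colour; colours with fewer than 7 contribute all they have.
Σ min(cᵢ, 7) = 3 + 6 + 7 + 6 + 7 + 5 + 3 + 6 + 2 = 45.
Draw number 45 + 1 = 46 must push one box to 8.

46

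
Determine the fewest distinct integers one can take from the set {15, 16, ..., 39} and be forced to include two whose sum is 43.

A set avoiding the sum 43 can contain at most one of each pair {x, 43−x}, plus the 11 elements whose complement lies outside the range.
The integers 22, …, 39 (18 of them) are such a set: any two sum to at least 22+23 = 45 > 43.
Pigeonhole: any 19th integer completes one of the 7 pairs, so 19 choices force a sum of 43.

19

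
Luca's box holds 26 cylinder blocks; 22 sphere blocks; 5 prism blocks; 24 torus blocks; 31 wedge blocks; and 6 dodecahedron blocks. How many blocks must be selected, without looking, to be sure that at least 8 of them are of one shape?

40

An adversary could hand out at most 7 blocks per shape (prism, dodecahedron run out sooner): 7 + 7 + 5 + 7 + 7 + 6 = 39 blocks and still no shape has 8.
By the pigeonhole principle, one more block lands in a shape already at 7, so 40 draws are enough and 39 are not.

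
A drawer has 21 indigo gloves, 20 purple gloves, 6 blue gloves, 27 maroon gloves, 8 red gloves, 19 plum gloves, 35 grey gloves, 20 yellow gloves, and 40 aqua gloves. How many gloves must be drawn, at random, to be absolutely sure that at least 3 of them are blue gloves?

In the worst case for collecting blue gloves, every non-blue glove comes out first.
There are 21 + 20 + 27 + 8 + 19 + 35 + 20 + 40 = 190 non-blue gloves altogether.
After those, each further glove must be blue, so 190 + 3 = 193 draws guarantee 3 blue gloves.

193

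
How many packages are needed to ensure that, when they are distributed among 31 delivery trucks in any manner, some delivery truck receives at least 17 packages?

497

With 496 packages one could put exactly 16 in each of the 31 delivery trucks, and no delivery truck would reach 17.
One more package must land in a delivery truck that already has 16, giving it 17.
So 31 × 16 + 1 = 497 packages are required.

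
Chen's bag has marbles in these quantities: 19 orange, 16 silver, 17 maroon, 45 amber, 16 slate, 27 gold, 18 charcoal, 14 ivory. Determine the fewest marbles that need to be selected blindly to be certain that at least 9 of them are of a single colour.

By the pigeonhole principle, put each drawn marble into a box by colour. The largest draw with every box below 9 takes min(count, 8) from each colour.
Σ min(cᵢ, 8) = 8 + 8 + 8 + 8 + 8 + 8 + 8 + 8 = 64.
Draw number 64 + 1 = 65 must push one box to 9.

65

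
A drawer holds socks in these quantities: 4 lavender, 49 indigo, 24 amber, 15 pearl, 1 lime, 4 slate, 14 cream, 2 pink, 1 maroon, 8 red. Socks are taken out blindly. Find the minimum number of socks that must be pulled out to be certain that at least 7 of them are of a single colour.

43

Put each drawn sock into a box by colour. The largest draw with every box below 7 takes min(count, 6) from each colour; colours with fewer than 6 contribute all they have.
Σ min(cᵢ, 6) = 4 + 6 + 6 + 6 + 1 + 4 + 6 + 2 + 1 + 6 = 42.
Draw number 42 + 1 = 43 must push one box to 7.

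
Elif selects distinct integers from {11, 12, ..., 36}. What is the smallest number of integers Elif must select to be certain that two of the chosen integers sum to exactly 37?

19

Two chosen integers sum to 37 exactly when both halves of some pair {x, 37−x} with 11 ≤ x ≤ 37−x ≤ 26 are chosen — 8 such pairs.
The remaining 10 elements (those with no distinct partner in range) can never complete a 37-sum, so the worst case takes all of them and one from each pair: 10 + 8 = 18.
By pigeonhole, the 19th integer has to be the second member of some pair, so 18 + 1 = 19.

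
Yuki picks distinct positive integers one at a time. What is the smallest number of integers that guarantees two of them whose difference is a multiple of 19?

20

Integers whose pairwise differences are multiples of 19 are exactly those sharing a remainder mod 19. The 19 residue classes mod 19 are the pigeonholes.
With 19 integers one could put 1 in each residue class and have no class reach 2.
The 20th integer pushes some class to 2, so 19·1 + 1 = 20.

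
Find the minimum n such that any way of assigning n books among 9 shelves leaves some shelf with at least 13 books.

With 108 books one could put exactly 12 in each of the 9 shelves, and no shelf would reach 13.
Pigeonhole: one more book must land in a shelf that already has 12, giving it 13.
So 9 × 12 + 1 = 109 books are required.

109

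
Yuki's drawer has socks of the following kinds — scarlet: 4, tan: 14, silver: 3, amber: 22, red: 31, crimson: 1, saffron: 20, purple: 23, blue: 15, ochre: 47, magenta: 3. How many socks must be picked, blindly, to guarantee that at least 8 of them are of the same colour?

By the pigeonhole principle, put each drawn sock into a box by colour. The largest draw with every box below 8 takes min(count, 7) from each colour; colours with fewer than 7 contribute all they have.
Σ min(cᵢ, 7) = 4 + 7 + 3 + 7 + 7 + 1 + 7 + 7 + 7 + 7 + 3 = 60.
Draw number 60 + 1 = 61 must push one box to 8.

61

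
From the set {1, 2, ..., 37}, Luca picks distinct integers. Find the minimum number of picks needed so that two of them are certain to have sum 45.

A set avoiding the sum 45 can contain at most one of each pair {x, 45−x}, plus the 7 elements whose complement lies outside the range.
The integers 1, …, 22 (22 of them) are such a set: any two sum to at least 1+2 = 3 and at most 21+22 = 43 < 45.
By pigeonhole, any 23rd integer completes one of the 15 pairs, so 23 choices force a sum of 45.

23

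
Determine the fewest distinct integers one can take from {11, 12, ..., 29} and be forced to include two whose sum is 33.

Two chosen integers sum to 33 exactly when both halves of some pair {x, 33−x} with 11 ≤ x ≤ 33−x ≤ 22 are chosen — 6 such pairs.
The remaining 7 elements (those with no distinct partner in range) can never complete a 33-sum, so the worst case takes all of them and one from each pair: 7 + 6 = 13.
The 14th integer has to be the second member of some pair, so 13 + 1 = 14.

14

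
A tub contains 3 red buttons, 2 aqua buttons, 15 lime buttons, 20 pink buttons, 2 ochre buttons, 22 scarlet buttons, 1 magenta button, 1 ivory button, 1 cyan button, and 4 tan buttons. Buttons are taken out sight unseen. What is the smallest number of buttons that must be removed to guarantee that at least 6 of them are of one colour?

An adversary could hand out at most 5 buttons per colour (7 colours run out sooner): 3 + 2 + 5 + 5 + 2 + 5 + 1 + 1 + 1 + 4 = 29 buttons and still no colour has 6.
One more button lands in a colour already at 5, so 30 draws are enough and 29 are not.

30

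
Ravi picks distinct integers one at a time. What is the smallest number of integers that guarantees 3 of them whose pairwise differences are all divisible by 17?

35

Integers whose pairwise differences are multiples of 17 are exactly those sharing a remainder mod 17. The 17 residue classes mod 17 are the pigeonholes.
With 34 integers one could put 2 in each residue class and have no class reach 3.
The 35th integer pushes some class to 3, so 17·2 + 1 = 35.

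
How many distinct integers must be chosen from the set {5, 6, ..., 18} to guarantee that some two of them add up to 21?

A set avoiding the sum 21 can contain at most one of each pair {x, 21−x}, plus the 2 elements whose complement lies outside the range.
The integers 11, …, 18 (8 of them) are such a set: any two sum to at least 11+12 = 23 > 21.
Any 9th integer completes one of the 6 pairs, so 9 choices force a sum of 21.

9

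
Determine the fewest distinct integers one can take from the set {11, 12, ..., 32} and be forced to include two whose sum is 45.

Two chosen integers sum to 45 exactly when both halves of some pair {x, 45−x} with 13 ≤ x ≤ 45−x ≤ 32 are chosen — 10 such pairs.
The remaining 2 elements (those with no distinct partner in range) can never complete a 45-sum, so the worst case takes all of them and one from each pair: 2 + 10 = 12.
Pigeonhole: the 13th integer has to be the second member of some pair, so 12 + 1 = 13.

13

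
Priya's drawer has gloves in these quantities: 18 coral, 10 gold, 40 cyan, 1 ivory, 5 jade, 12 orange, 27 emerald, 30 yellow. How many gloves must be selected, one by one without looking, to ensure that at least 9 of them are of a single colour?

Put each drawn glove into a box by colour. The largest draw with every box below 9 takes min(count, 8) from each colour; colours with fewer than 8 contribute all they have.
Σ min(cᵢ, 8) = 8 + 8 + 8 + 1 + 5 + 8 + 8 + 8 = 54.
Draw number 54 + 1 = 55 must push one box to 9.

55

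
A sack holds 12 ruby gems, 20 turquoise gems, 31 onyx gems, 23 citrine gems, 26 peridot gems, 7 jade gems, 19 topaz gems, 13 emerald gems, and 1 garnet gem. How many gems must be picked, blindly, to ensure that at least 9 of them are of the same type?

65

Put each drawn gem into a box by type. The largest draw with every box below 9 takes min(count, 8) from each type; types with fewer than 8 contribute all they have.
Σ min(cᵢ, 8) = 8 + 8 + 8 + 8 + 8 + 7 + 8 + 8 + 1 = 64.
Draw number 64 + 1 = 65 must push one box to 9.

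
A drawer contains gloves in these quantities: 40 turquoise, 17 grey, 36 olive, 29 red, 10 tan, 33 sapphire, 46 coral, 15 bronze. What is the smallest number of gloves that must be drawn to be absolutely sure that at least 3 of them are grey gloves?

In the worst case for collecting grey gloves, every non-grey glove comes out first.
There are 40 + 36 + 29 + 10 + 33 + 46 + 15 = 209 non-grey gloves altogether.
After those, each further glove must be grey, so 209 + 3 = 212 draws guarantee 3 grey gloves.

212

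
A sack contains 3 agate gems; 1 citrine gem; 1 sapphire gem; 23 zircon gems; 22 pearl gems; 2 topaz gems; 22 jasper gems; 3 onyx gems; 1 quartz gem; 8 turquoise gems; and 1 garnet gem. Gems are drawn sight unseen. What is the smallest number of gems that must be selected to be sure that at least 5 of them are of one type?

29

Pigeonhole: put each drawn gem into a box by type. The largest draw with every box below 5 takes min(count, 4) from each type; types with fewer than 4 contribute all they have.
Σ min(cᵢ, 4) = 3 + 1 + 1 + 4 + 4 + 2 + 4 + 3 + 1 + 4 + 1 = 28.
Draw number 28 + 1 = 29 must push one box to 5.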